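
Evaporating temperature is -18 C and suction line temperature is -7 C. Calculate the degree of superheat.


Superheat = T_suction - T_evap
Superheat = -7 - (-18)
Superheat = 11 K

11


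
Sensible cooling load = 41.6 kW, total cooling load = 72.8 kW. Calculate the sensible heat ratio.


SHR = Q_sensible / Q_total
SHR = 41.6 / 72.8
SHR = 0.571

0.571


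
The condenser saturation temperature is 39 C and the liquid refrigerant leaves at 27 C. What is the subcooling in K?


Subcooling = T_cond - T_liquid
Subcooling = 39 - 27
Subcooling = 12 K

12


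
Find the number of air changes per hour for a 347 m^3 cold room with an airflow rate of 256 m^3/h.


ACH = flow / volume
ACH = 256 / 347
ACH = 0.738

0.738


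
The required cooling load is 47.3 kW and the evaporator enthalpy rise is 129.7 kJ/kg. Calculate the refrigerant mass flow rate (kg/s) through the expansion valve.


m_dot = Q / dh
m_dot = 47.3 / 129.7
m_dot = 0.3647 kg/s

0.3647


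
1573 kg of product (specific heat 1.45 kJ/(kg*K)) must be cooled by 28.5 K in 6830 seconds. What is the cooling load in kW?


Q = m * cp * dT / t
Q = 1573 * 1.45 * 28.5 / 6830
Q = 9.517 kW

9.517


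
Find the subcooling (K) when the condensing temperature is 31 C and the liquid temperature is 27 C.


Subcooling = T_cond - T_liquid
Subcooling = 31 - 27
Subcooling = 4 K

4


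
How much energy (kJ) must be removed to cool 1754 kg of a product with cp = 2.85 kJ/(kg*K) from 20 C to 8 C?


dT = 20 - (8) = 12 K
Q = m * cp * dT = 1754 * 2.85 * 12
Q = 59987 kJ

59987


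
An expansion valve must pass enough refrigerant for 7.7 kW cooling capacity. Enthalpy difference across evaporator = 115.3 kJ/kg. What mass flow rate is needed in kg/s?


m_dot = Q / dh
m_dot = 7.7 / 115.3
m_dot = 0.0668 kg/s

0.0668


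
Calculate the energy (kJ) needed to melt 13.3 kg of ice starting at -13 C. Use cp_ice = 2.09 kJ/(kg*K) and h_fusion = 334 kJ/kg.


Sensible heat = cp * dT = 2.09 * 13 = 27.17 kJ/kg
Total per kg = 27.17 + 334 = 361.17 kJ/kg
Q = m * total = 13.3 * 361.17
Q = 4803.6 kJ

4803.6


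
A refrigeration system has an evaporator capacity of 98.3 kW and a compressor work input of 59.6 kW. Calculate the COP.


COP = Q_evap / W
COP = 98.3 / 59.6
COP = 1.649

1.649


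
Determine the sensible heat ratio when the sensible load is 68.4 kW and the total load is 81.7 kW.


SHR = Q_sensible / Q_total
SHR = 68.4 / 81.7
SHR = 0.837

0.837


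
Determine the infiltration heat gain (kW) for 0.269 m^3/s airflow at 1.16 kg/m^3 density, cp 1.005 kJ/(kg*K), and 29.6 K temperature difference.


Q = V_dot * rho * cp * dT
Q = 0.269 * 1.16 * 1.005 * 29.6
Q = 9.283 kW

9.283


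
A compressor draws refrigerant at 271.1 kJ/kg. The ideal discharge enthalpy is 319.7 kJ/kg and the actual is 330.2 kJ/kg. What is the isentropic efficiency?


dh_ideal = 319.7 - 271.1 = 48.6 kJ/kg
dh_actual = 330.2 - 271.1 = 59.1 kJ/kg
eta_s = dh_ideal / dh_actual = 48.6 / 59.1
eta_s = 0.8223

0.8223


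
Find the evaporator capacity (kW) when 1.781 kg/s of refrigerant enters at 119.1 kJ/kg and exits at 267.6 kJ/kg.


dh = 267.6 - 119.1 = 148.5 kJ/kg
Q_evap = m_dot * dh = 1.781 * 148.5
Q_evap = 264.48 kW

264.48


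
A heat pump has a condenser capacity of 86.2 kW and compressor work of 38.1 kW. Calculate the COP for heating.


COP_hp = Q_cond / W
COP_hp = 86.2 / 38.1
COP_hp = 2.262

2.262


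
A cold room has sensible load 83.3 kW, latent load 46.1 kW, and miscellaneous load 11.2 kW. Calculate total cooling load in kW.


Q_total = Q_s + Q_l + Q_misc
Q_total = 83.3 + 46.1 + 11.2
Q_total = 140.6 kW

140.6


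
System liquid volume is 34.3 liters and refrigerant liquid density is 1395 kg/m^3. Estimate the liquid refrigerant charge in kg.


Charge = V * rho / 1000
Charge = 34.3 * 1395 / 1000
Charge = 47.85 kg

47.85


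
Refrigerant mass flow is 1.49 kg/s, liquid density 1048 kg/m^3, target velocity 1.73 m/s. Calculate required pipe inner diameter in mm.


A = m_dot / (rho * v) = 1.49 / (1048 * 1.73) = 0.0008218241186 m^2
d = sqrt(4*A/pi) * 1000
d = 32.3 mm

32.3


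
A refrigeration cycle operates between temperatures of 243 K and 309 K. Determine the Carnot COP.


dT = 309 - 243 = 66 K
COP_carnot = T_cold / dT = 243 / 66
COP_carnot = 3.682

3.682


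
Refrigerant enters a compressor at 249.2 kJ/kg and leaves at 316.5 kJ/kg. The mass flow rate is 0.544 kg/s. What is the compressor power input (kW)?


dh = 316.5 - 249.2 = 67.3 kJ/kg
W = m_dot * dh = 0.544 * 67.3 = 36.61 kW

36.61


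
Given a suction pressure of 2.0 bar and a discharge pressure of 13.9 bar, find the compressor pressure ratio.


PR = P_high / P_low
PR = 13.9 / 2.0
PR = 6.95

6.95


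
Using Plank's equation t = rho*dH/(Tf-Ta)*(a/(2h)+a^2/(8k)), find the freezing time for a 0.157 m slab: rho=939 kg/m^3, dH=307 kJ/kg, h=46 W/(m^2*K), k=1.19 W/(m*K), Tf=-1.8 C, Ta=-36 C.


dT = -1.8 - (-36) = 34.2 K
term1 = a/(2h) = 0.157/(2*46) = 0.001706521739
term2 = a^2/(8k) = 0.157^2/(8*1.19) = 0.002589180672
t = rho*dH*1000/dT * (term1 + term2)
t = 939*307*1000/34.2 * (0.001706521739 + 0.002589180672)
t = 36209 s

36209


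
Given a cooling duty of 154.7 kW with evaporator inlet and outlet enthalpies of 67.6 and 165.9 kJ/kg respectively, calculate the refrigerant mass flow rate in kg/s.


dh = 165.9 - 67.6 = 98.3 kJ/kg
m_dot = Q / dh = 154.7 / 98.3 = 1.5738 kg/s

1.5738


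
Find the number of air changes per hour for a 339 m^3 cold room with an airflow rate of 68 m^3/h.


ACH = flow / volume
ACH = 68 / 339
ACH = 0.201

0.201


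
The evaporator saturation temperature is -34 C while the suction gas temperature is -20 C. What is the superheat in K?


Superheat = T_suction - T_evap
Superheat = -20 - (-34)
Superheat = 14 K

14


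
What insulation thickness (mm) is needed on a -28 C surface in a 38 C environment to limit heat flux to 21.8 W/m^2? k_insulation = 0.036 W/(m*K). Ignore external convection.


dT = 38 - (-28) = 66 K
thickness = k * dT / q_max * 1000
thickness = 0.036 * 66 / 21.8 * 1000
thickness = 109.0 mm

109.0


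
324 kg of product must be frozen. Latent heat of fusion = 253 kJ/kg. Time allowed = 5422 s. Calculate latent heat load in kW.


Q_lat = m * h_fg / t
Q_lat = 324 * 253 / 5422
Q_lat = 15.12 kW

15.12


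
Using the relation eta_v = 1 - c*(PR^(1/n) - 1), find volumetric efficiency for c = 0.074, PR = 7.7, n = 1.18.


PR^(1/n) = 7.7^(1/1.18) = 5.63979511
eta_v = 1 - 0.074 * (5.63979511 - 1)
eta_v = 0.6567

0.6567


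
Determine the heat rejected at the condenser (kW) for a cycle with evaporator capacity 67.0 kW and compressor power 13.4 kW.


Q_cond = Q_evap + W
Q_cond = 67.0 + 13.4
Q_cond = 80.4 kW

80.4


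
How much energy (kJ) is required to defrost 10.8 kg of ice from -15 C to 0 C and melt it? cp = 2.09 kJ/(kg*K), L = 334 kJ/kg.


Sensible heat = cp * dT = 2.09 * 15 = 31.35 kJ/kg
Total per kg = 31.35 + 334 = 365.35 kJ/kg
Q = m * total = 10.8 * 365.35
Q = 3945.8 kJ

3945.8


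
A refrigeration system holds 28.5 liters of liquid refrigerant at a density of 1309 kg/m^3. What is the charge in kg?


Charge = V * rho / 1000
Charge = 28.5 * 1309 / 1000
Charge = 37.31 kg

37.31


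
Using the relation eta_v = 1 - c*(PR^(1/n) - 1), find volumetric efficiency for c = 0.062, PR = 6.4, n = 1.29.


PR^(1/n) = 6.4^(1/1.29) = 4.21643798
eta_v = 1 - 0.062 * (4.21643798 - 1)
eta_v = 0.8006

0.8006


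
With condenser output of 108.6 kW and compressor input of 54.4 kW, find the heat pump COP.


COP_hp = Q_cond / W
COP_hp = 108.6 / 54.4
COP_hp = 1.996

1.996


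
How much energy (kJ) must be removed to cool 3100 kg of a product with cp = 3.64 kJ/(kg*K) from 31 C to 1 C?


dT = 31 - (1) = 30 K
Q = m * cp * dT = 3100 * 3.64 * 30
Q = 338520 kJ

338520


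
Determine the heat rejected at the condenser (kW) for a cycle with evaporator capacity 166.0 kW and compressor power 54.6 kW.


Q_cond = Q_evap + W
Q_cond = 166.0 + 54.6
Q_cond = 220.6 kW

220.6


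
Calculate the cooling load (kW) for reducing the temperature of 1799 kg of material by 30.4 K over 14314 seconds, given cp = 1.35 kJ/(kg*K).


Q = m * cp * dT / t
Q = 1799 * 1.35 * 30.4 / 14314
Q = 5.158 kW

5.158


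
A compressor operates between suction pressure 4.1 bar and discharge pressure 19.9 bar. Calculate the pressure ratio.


PR = P_high / P_low
PR = 19.9 / 4.1
PR = 4.854

4.854


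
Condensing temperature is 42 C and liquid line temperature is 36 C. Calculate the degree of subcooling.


Subcooling = T_cond - T_liquid
Subcooling = 42 - 36
Subcooling = 6 K

6


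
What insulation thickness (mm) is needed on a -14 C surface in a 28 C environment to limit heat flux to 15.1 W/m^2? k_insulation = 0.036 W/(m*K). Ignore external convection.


dT = 28 - (-14) = 42 K
thickness = k * dT / q_max * 1000
thickness = 0.036 * 42 / 15.1 * 1000
thickness = 100.1 mm

100.1


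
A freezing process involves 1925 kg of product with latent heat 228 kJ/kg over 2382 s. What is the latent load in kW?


Q_lat = m * h_fg / t
Q_lat = 1925 * 228 / 2382
Q_lat = 184.26 kW

184.26


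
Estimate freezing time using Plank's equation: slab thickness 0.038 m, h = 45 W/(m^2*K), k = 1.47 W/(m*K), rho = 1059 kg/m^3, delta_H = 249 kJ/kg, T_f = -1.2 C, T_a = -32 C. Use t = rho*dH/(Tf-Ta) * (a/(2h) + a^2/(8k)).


dT = -1.2 - (-32) = 30.8 K
term1 = a/(2h) = 0.038/(2*45) = 0.0004222222222
term2 = a^2/(8k) = 0.038^2/(8*1.47) = 0.0001227891156
t = rho*dH*1000/dT * (term1 + term2)
t = 1059*249*1000/30.8 * (0.0004222222222 + 0.0001227891156)
t = 4666 s

4666


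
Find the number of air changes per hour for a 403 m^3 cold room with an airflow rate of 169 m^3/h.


ACH = flow / volume
ACH = 169 / 403
ACH = 0.419

0.419


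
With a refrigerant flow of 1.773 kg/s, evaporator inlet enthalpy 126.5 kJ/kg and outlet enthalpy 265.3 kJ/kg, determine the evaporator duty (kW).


dh = 265.3 - 126.5 = 138.8 kJ/kg
Q_evap = m_dot * dh = 1.773 * 138.8
Q_evap = 246.09 kW

246.09


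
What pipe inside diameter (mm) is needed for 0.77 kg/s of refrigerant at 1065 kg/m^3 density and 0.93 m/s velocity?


A = m_dot / (rho * v) = 0.77 / (1065 * 0.93) = 0.000777424403 m^2
d = sqrt(4*A/pi) * 1000
d = 31.5 mm

31.5


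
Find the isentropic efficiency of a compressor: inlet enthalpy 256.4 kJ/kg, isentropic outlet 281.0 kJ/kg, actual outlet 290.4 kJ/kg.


dh_ideal = 281.0 - 256.4 = 24.6 kJ/kg
dh_actual = 290.4 - 256.4 = 34.0 kJ/kg
eta_s = dh_ideal / dh_actual = 24.6 / 34.0
eta_s = 0.7235

0.7235


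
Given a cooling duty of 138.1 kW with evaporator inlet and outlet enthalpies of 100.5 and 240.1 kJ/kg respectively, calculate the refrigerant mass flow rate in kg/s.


dh = 240.1 - 100.5 = 139.6 kJ/kg
m_dot = Q / dh = 138.1 / 139.6 = 0.9893 kg/s

0.9893


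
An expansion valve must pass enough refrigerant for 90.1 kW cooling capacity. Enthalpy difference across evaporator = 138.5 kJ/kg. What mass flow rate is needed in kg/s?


m_dot = Q / dh
m_dot = 90.1 / 138.5
m_dot = 0.6505 kg/s

0.6505


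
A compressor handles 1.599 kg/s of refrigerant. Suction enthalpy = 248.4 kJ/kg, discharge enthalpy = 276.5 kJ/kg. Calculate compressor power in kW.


dh = 276.5 - 248.4 = 28.1 kJ/kg
W = m_dot * dh = 1.599 * 28.1 = 44.93 kW

44.93


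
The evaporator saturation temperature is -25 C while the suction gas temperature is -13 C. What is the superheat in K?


Superheat = T_suction - T_evap
Superheat = -13 - (-25)
Superheat = 12 K

12


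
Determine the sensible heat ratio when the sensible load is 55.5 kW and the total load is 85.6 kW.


SHR = Q_sensible / Q_total
SHR = 55.5 / 85.6
SHR = 0.648

0.648


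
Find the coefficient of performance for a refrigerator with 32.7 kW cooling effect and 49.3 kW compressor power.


COP = Q_evap / W
COP = 32.7 / 49.3
COP = 0.663

0.663


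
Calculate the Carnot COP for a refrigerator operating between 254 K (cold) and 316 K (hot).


dT = 316 - 254 = 62 K
COP_carnot = T_cold / dT = 254 / 62
COP_carnot = 4.097

4.097


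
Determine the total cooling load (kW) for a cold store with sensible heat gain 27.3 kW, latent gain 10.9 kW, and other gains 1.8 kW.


Q_total = Q_s + Q_l + Q_misc
Q_total = 27.3 + 10.9 + 1.8
Q_total = 40.0 kW

40.0


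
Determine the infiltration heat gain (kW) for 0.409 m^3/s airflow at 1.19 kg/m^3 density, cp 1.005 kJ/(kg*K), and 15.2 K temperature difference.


Q = V_dot * rho * cp * dT
Q = 0.409 * 1.19 * 1.005 * 15.2
Q = 7.435 kW

7.435


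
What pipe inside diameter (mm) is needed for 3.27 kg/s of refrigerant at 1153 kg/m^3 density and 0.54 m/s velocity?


A = m_dot / (rho * v) = 3.27 / (1153 * 0.54) = 0.005251999615 m^2
d = sqrt(4*A/pi) * 1000
d = 81.8 mm

81.8


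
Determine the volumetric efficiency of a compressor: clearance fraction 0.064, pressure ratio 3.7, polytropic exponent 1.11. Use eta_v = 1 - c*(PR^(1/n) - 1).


PR^(1/n) = 3.7^(1/1.11) = 3.25007546
eta_v = 1 - 0.064 * (3.25007546 - 1)
eta_v = 0.856

0.856


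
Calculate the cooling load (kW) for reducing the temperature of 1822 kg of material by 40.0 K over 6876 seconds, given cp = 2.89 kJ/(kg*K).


Q = m * cp * dT / t
Q = 1822 * 2.89 * 40.0 / 6876
Q = 30.632 kW

30.632


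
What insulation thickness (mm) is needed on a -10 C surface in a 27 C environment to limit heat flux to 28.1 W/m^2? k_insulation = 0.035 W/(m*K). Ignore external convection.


dT = 27 - (-10) = 37 K
thickness = k * dT / q_max * 1000
thickness = 0.035 * 37 / 28.1 * 1000
thickness = 46.1 mm

46.1


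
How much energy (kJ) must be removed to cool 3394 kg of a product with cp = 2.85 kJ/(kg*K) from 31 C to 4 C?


dT = 31 - (4) = 27 K
Q = m * cp * dT = 3394 * 2.85 * 27
Q = 261168 kJ

261168


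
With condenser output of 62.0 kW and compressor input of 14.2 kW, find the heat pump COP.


COP_hp = Q_cond / W
COP_hp = 62.0 / 14.2
COP_hp = 4.366

4.366


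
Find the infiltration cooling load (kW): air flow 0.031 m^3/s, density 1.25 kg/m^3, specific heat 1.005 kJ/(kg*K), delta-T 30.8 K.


Q = V_dot * rho * cp * dT
Q = 0.031 * 1.25 * 1.005 * 30.8
Q = 1.199 kW

1.199


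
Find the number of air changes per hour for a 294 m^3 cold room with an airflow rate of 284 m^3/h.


ACH = flow / volume
ACH = 284 / 294
ACH = 0.966

0.966


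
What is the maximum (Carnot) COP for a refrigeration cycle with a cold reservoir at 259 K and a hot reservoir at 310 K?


dT = 310 - 259 = 51 K
COP_carnot = T_cold / dT = 259 / 51
COP_carnot = 5.078

5.078


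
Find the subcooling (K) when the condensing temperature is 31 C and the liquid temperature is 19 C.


Subcooling = T_cond - T_liquid
Subcooling = 31 - 19
Subcooling = 12 K

12


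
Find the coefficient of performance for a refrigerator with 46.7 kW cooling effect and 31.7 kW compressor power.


COP = Q_evap / W
COP = 46.7 / 31.7
COP = 1.473

1.473


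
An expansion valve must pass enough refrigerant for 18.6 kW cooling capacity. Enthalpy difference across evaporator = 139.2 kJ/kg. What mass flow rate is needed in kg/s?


m_dot = Q / dh
m_dot = 18.6 / 139.2
m_dot = 0.1336 kg/s

0.1336


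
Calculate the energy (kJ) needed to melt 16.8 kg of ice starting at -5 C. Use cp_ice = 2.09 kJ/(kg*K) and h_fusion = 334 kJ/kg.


Sensible heat = cp * dT = 2.09 * 5 = 10.45 kJ/kg
Total per kg = 10.45 + 334 = 344.45 kJ/kg
Q = m * total = 16.8 * 344.45
Q = 5786.8 kJ

5786.8


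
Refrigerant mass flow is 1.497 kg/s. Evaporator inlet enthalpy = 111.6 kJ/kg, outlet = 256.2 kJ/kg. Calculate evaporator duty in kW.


dh = 256.2 - 111.6 = 144.6 kJ/kg
Q_evap = m_dot * dh = 1.497 * 144.6
Q_evap = 216.47 kW

216.47


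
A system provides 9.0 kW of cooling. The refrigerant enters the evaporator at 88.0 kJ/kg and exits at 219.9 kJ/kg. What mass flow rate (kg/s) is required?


dh = 219.9 - 88.0 = 131.9 kJ/kg
m_dot = Q / dh = 9.0 / 131.9 = 0.0682 kg/s

0.0682


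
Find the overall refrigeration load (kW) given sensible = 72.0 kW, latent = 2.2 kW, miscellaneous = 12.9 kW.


Q_total = Q_s + Q_l + Q_misc
Q_total = 72.0 + 2.2 + 12.9
Q_total = 87.1 kW

87.1


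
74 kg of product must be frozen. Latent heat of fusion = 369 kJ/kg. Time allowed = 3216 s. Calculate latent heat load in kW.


Q_lat = m * h_fg / t
Q_lat = 74 * 369 / 3216
Q_lat = 8.49 kW

8.49


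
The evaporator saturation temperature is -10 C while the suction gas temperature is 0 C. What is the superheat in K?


Superheat = T_suction - T_evap
Superheat = 0 - (-10)
Superheat = 10 K

10


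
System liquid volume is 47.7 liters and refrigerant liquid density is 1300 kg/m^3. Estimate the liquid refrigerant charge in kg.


Charge = V * rho / 1000
Charge = 47.7 * 1300 / 1000
Charge = 62.01 kg

62.01


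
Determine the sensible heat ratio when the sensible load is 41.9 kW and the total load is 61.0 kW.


SHR = Q_sensible / Q_total
SHR = 41.9 / 61.0
SHR = 0.687

0.687


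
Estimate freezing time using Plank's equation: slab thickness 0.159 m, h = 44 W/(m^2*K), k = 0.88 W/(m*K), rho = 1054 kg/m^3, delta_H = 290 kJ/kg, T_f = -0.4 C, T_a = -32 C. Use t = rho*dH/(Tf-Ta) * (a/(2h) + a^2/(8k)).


dT = -0.4 - (-32) = 31.6 K
term1 = a/(2h) = 0.159/(2*44) = 0.001806818182
term2 = a^2/(8k) = 0.159^2/(8*0.88) = 0.003591051136
t = rho*dH*1000/dT * (term1 + term2)
t = 1054*290*1000/31.6 * (0.001806818182 + 0.003591051136)
t = 52212 s

52212


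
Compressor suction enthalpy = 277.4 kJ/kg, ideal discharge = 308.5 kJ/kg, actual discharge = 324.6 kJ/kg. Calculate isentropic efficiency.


dh_ideal = 308.5 - 277.4 = 31.1 kJ/kg
dh_actual = 324.6 - 277.4 = 47.2 kJ/kg
eta_s = dh_ideal / dh_actual = 31.1 / 47.2
eta_s = 0.6589

0.6589


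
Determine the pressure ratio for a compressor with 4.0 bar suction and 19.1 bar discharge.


PR = P_high / P_low
PR = 19.1 / 4.0
PR = 4.775

4.775


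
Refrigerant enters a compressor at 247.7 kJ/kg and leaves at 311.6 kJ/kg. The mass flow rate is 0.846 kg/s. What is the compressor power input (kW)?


dh = 311.6 - 247.7 = 63.9 kJ/kg
W = m_dot * dh = 0.846 * 63.9 = 54.06 kW

54.06


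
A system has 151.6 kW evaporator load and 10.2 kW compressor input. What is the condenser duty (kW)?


Q_cond = Q_evap + W
Q_cond = 151.6 + 10.2
Q_cond = 161.8 kW

161.8


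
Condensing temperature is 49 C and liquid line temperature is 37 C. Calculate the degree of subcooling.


Subcooling = T_cond - T_liquid
Subcooling = 49 - 37
Subcooling = 12 K

12


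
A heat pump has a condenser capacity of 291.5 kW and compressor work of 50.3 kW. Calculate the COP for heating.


COP_hp = Q_cond / W
COP_hp = 291.5 / 50.3
COP_hp = 5.795

5.795


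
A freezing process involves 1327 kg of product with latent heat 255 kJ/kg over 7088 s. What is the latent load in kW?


Q_lat = m * h_fg / t
Q_lat = 1327 * 255 / 7088
Q_lat = 47.74 kW

47.74


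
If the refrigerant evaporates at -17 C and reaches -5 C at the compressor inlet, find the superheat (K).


Superheat = T_suction - T_evap
Superheat = -5 - (-17)
Superheat = 12 K

12


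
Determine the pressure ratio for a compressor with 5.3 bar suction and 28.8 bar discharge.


PR = P_high / P_low
PR = 28.8 / 5.3
PR = 5.434

5.434


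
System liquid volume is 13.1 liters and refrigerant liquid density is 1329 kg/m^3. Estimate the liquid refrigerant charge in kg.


Charge = V * rho / 1000
Charge = 13.1 * 1329 / 1000
Charge = 17.41 kg

17.41


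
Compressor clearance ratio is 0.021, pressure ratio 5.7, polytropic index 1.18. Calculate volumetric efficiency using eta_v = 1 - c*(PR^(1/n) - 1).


PR^(1/n) = 5.7^(1/1.18) = 4.37091048
eta_v = 1 - 0.021 * (4.37091048 - 1)
eta_v = 0.9292

0.9292


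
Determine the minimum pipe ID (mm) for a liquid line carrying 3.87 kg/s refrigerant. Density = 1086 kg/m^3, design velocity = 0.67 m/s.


A = m_dot / (rho * v) = 3.87 / (1086 * 0.67) = 0.005318710316 m^2
d = sqrt(4*A/pi) * 1000
d = 82.3 mm

82.3


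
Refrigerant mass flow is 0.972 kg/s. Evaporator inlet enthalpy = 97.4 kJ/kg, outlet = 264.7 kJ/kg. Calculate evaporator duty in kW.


dh = 264.7 - 97.4 = 167.3 kJ/kg
Q_evap = m_dot * dh = 0.972 * 167.3
Q_evap = 162.62 kW

162.62


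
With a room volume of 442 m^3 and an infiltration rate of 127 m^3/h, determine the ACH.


ACH = flow / volume
ACH = 127 / 442
ACH = 0.287

0.287


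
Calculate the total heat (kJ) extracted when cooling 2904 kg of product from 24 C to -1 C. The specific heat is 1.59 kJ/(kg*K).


dT = 24 - (-1) = 25 K
Q = m * cp * dT = 2904 * 1.59 * 25
Q = 115434 kJ

115434


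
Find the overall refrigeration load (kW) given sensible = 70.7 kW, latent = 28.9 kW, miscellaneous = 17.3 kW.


Q_total = Q_s + Q_l + Q_misc
Q_total = 70.7 + 28.9 + 17.3
Q_total = 116.9 kW

116.9


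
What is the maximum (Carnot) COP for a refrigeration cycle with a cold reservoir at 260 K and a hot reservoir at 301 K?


dT = 301 - 260 = 41 K
COP_carnot = T_cold / dT = 260 / 41
COP_carnot = 6.341

6.341


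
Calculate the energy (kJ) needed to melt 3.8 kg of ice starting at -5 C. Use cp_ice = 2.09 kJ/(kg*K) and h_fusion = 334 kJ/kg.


Sensible heat = cp * dT = 2.09 * 5 = 10.45 kJ/kg
Total per kg = 10.45 + 334 = 344.45 kJ/kg
Q = m * total = 3.8 * 344.45
Q = 1308.9 kJ

1308.9


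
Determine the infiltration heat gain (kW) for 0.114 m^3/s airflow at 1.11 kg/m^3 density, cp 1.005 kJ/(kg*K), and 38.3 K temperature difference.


Q = V_dot * rho * cp * dT
Q = 0.114 * 1.11 * 1.005 * 38.3
Q = 4.871 kW

4.871


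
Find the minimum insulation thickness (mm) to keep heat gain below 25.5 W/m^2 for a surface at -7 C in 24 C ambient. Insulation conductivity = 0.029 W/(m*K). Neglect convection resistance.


dT = 24 - (-7) = 31 K
thickness = k * dT / q_max * 1000
thickness = 0.029 * 31 / 25.5 * 1000
thickness = 35.3 mm

35.3


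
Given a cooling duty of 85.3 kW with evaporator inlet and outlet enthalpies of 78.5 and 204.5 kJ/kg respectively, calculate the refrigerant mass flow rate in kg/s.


dh = 204.5 - 78.5 = 126.0 kJ/kg
m_dot = Q / dh = 85.3 / 126.0 = 0.677 kg/s

0.677


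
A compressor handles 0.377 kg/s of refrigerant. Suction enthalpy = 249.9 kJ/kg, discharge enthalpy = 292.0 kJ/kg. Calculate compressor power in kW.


dh = 292.0 - 249.9 = 42.1 kJ/kg
W = m_dot * dh = 0.377 * 42.1 = 15.87 kW

15.87


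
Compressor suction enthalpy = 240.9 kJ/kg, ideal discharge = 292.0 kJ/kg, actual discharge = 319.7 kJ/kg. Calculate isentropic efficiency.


dh_ideal = 292.0 - 240.9 = 51.1 kJ/kg
dh_actual = 319.7 - 240.9 = 78.8 kJ/kg
eta_s = dh_ideal / dh_actual = 51.1 / 78.8
eta_s = 0.6485

0.6485


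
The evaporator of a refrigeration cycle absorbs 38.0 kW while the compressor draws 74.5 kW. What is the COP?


COP = Q_evap / W
COP = 38.0 / 74.5
COP = 0.51

0.51


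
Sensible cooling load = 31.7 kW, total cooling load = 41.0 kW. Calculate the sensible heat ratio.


SHR = Q_sensible / Q_total
SHR = 31.7 / 41.0
SHR = 0.773

0.773


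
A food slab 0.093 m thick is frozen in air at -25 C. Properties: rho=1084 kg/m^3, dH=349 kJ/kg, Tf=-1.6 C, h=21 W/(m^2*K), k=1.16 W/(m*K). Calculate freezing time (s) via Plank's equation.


dT = -1.6 - (-25) = 23.4 K
term1 = a/(2h) = 0.093/(2*21) = 0.002214285714
term2 = a^2/(8k) = 0.093^2/(8*1.16) = 0.0009320043103
t = rho*dH*1000/dT * (term1 + term2)
t = 1084*349*1000/23.4 * (0.002214285714 + 0.0009320043103)
t = 50867 s

50867


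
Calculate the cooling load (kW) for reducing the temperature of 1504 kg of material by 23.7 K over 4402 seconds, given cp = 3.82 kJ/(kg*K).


Q = m * cp * dT / t
Q = 1504 * 3.82 * 23.7 / 4402
Q = 30.932 kW

30.932


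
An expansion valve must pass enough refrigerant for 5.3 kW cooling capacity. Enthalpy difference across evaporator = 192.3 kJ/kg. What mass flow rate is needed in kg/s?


m_dot = Q / dh
m_dot = 5.3 / 192.3
m_dot = 0.0276 kg/s

0.0276


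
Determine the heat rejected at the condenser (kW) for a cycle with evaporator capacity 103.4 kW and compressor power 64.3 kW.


Q_cond = Q_evap + W
Q_cond = 103.4 + 64.3
Q_cond = 167.7 kW

167.7


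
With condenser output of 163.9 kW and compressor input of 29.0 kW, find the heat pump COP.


COP_hp = Q_cond / W
COP_hp = 163.9 / 29.0
COP_hp = 5.652

5.652


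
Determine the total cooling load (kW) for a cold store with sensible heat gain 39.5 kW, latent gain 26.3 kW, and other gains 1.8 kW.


Q_total = Q_s + Q_l + Q_misc
Q_total = 39.5 + 26.3 + 1.8
Q_total = 67.6 kW

67.6


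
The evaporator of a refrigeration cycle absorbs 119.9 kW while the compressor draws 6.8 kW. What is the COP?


COP = Q_evap / W
COP = 119.9 / 6.8
COP = 17.632

17.632


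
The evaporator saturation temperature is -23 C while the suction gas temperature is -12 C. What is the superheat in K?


Superheat = T_suction - T_evap
Superheat = -12 - (-23)
Superheat = 11 K

11


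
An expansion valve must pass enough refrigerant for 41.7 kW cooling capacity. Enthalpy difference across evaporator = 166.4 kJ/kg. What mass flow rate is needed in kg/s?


m_dot = Q / dh
m_dot = 41.7 / 166.4
m_dot = 0.2506 kg/s

0.2506


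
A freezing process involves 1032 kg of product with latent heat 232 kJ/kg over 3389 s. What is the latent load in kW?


Q_lat = m * h_fg / t
Q_lat = 1032 * 232 / 3389
Q_lat = 70.65 kW

70.65


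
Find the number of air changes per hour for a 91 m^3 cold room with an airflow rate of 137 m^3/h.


ACH = flow / volume
ACH = 137 / 91
ACH = 1.505

1.505


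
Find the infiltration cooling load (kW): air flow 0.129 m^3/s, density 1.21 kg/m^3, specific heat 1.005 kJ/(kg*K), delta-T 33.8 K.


Q = V_dot * rho * cp * dT
Q = 0.129 * 1.21 * 1.005 * 33.8
Q = 5.302 kW

5.302


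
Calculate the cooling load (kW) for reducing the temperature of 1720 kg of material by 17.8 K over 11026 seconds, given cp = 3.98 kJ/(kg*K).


Q = m * cp * dT / t
Q = 1720 * 3.98 * 17.8 / 11026
Q = 11.051 kW

11.051


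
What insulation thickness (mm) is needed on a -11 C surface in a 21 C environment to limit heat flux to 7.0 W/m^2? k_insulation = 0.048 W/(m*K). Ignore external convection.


dT = 21 - (-11) = 32 K
thickness = k * dT / q_max * 1000
thickness = 0.048 * 32 / 7.0 * 1000
thickness = 219.4 mm

219.4


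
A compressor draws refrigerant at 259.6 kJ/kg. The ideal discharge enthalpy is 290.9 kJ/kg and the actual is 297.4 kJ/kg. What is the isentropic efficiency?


dh_ideal = 290.9 - 259.6 = 31.3 kJ/kg
dh_actual = 297.4 - 259.6 = 37.8 kJ/kg
eta_s = dh_ideal / dh_actual = 31.3 / 37.8
eta_s = 0.828

0.828


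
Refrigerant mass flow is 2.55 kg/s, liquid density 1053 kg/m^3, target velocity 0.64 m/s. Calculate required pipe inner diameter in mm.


A = m_dot / (rho * v) = 2.55 / (1053 * 0.64) = 0.003783831909 m^2
d = sqrt(4*A/pi) * 1000
d = 69.4 mm

69.4


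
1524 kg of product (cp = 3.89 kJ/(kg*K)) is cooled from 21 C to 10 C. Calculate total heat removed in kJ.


dT = 21 - (10) = 11 K
Q = m * cp * dT = 1524 * 3.89 * 11
Q = 65212 kJ

65212


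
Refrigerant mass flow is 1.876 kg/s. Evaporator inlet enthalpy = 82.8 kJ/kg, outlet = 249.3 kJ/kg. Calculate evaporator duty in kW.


dh = 249.3 - 82.8 = 166.5 kJ/kg
Q_evap = m_dot * dh = 1.876 * 166.5
Q_evap = 312.35 kW

312.35


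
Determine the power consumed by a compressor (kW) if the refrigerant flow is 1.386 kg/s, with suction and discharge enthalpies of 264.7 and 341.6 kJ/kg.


dh = 341.6 - 264.7 = 76.9 kJ/kg
W = m_dot * dh = 1.386 * 76.9 = 106.58 kW

106.58


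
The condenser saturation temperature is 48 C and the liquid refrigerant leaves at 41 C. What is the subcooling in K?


Subcooling = T_cond - T_liquid
Subcooling = 48 - 41
Subcooling = 7 K

7


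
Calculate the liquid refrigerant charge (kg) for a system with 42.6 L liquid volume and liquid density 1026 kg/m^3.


Charge = V * rho / 1000
Charge = 42.6 * 1026 / 1000
Charge = 43.71 kg

43.71


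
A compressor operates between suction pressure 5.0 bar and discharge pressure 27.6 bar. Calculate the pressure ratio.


PR = P_high / P_low
PR = 27.6 / 5.0
PR = 5.52

5.52


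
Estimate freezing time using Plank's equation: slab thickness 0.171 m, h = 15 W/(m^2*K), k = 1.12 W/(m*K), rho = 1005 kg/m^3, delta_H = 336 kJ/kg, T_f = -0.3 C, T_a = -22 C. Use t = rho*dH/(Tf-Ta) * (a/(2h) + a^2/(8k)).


dT = -0.3 - (-22) = 21.7 K
term1 = a/(2h) = 0.171/(2*15) = 0.0057
term2 = a^2/(8k) = 0.171^2/(8*1.12) = 0.003263504464
t = rho*dH*1000/dT * (term1 + term2)
t = 1005*336*1000/21.7 * (0.0057 + 0.003263504464)
t = 139484 s

139484


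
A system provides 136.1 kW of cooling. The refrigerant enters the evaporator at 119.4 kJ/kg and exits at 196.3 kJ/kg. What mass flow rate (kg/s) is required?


dh = 196.3 - 119.4 = 76.9 kJ/kg
m_dot = Q / dh = 136.1 / 76.9 = 1.7698 kg/s

1.7698


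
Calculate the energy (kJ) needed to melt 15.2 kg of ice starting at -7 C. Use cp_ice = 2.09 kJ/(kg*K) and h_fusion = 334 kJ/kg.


Sensible heat = cp * dT = 2.09 * 7 = 14.63 kJ/kg
Total per kg = 14.63 + 334 = 348.63 kJ/kg
Q = m * total = 15.2 * 348.63
Q = 5299.2 kJ

5299.2


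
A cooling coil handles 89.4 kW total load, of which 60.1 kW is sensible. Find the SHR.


SHR = Q_sensible / Q_total
SHR = 60.1 / 89.4
SHR = 0.672

0.672


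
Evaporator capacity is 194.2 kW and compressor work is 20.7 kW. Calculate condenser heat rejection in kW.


Q_cond = Q_evap + W
Q_cond = 194.2 + 20.7
Q_cond = 214.9 kW

214.9


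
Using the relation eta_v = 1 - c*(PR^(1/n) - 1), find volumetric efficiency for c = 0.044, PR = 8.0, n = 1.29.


PR^(1/n) = 8.0^(1/1.29) = 5.01267742
eta_v = 1 - 0.044 * (5.01267742 - 1)
eta_v = 0.8234

0.8234


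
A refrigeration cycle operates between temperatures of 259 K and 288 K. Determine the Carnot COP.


dT = 288 - 259 = 29 K
COP_carnot = T_cold / dT = 259 / 29
COP_carnot = 8.931

8.931


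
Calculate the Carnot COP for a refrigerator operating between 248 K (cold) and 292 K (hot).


dT = 292 - 248 = 44 K
COP_carnot = T_cold / dT = 248 / 44
COP_carnot = 5.636

5.636


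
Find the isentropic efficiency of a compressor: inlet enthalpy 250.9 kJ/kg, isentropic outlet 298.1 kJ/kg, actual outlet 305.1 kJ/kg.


dh_ideal = 298.1 - 250.9 = 47.2 kJ/kg
dh_actual = 305.1 - 250.9 = 54.2 kJ/kg
eta_s = dh_ideal / dh_actual = 47.2 / 54.2
eta_s = 0.8708

0.8708


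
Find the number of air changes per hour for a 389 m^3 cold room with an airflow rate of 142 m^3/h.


ACH = flow / volume
ACH = 142 / 389
ACH = 0.365

0.365


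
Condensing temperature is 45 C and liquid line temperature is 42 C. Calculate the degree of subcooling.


Subcooling = T_cond - T_liquid
Subcooling = 45 - 42
Subcooling = 3 K

3


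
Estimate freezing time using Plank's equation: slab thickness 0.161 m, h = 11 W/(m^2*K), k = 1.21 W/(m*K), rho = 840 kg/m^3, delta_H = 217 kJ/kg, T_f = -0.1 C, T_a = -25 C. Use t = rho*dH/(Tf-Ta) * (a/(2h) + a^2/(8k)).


dT = -0.1 - (-25) = 24.9 K
term1 = a/(2h) = 0.161/(2*11) = 0.007318181818
term2 = a^2/(8k) = 0.161^2/(8*1.21) = 0.002677789256
t = rho*dH*1000/dT * (term1 + term2)
t = 840*217*1000/24.9 * (0.007318181818 + 0.002677789256)
t = 73175 s

73175


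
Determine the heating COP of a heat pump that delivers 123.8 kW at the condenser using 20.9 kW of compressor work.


COP_hp = Q_cond / W
COP_hp = 123.8 / 20.9
COP_hp = 5.923

5.923


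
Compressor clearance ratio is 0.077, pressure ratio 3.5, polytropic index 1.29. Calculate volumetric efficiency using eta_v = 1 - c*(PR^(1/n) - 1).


PR^(1/n) = 3.5^(1/1.29) = 2.64093781
eta_v = 1 - 0.077 * (2.64093781 - 1)
eta_v = 0.8736

0.8736


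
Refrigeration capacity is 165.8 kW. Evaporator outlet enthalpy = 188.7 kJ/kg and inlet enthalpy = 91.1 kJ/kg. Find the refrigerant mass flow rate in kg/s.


dh = 188.7 - 91.1 = 97.6 kJ/kg
m_dot = Q / dh = 165.8 / 97.6 = 1.6988 kg/s

1.6988


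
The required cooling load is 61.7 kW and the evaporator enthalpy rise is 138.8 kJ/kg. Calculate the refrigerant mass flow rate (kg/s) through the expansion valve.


m_dot = Q / dh
m_dot = 61.7 / 138.8
m_dot = 0.4445 kg/s

0.4445


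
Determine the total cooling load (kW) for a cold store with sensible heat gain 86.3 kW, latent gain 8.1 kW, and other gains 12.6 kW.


Q_total = Q_s + Q_l + Q_misc
Q_total = 86.3 + 8.1 + 12.6
Q_total = 107.0 kW

107.0


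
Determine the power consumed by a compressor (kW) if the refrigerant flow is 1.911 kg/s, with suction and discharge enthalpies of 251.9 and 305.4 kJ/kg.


dh = 305.4 - 251.9 = 53.5 kJ/kg
W = m_dot * dh = 1.911 * 53.5 = 102.24 kW

102.24


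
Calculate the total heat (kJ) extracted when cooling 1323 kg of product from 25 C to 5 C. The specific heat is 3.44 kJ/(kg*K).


dT = 25 - (5) = 20 K
Q = m * cp * dT = 1323 * 3.44 * 20
Q = 91022 kJ

91022


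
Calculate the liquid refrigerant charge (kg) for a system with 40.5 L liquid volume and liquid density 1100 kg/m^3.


Charge = V * rho / 1000
Charge = 40.5 * 1100 / 1000
Charge = 44.55 kg

44.55


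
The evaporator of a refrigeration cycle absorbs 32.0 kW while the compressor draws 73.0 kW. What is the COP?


COP = Q_evap / W
COP = 32.0 / 73.0
COP = 0.438

0.438


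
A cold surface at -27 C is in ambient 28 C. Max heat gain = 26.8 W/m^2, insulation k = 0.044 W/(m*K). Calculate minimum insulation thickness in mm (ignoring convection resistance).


dT = 28 - (-27) = 55 K
thickness = k * dT / q_max * 1000
thickness = 0.044 * 55 / 26.8 * 1000
thickness = 90.3 mm

90.3


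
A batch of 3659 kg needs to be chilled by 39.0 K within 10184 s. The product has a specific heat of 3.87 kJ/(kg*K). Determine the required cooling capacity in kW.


Q = m * cp * dT / t
Q = 3659 * 3.87 * 39.0 / 10184
Q = 54.228 kW

54.228


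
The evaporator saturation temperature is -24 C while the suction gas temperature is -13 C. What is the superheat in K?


Superheat = T_suction - T_evap
Superheat = -13 - (-24)
Superheat = 11 K

11


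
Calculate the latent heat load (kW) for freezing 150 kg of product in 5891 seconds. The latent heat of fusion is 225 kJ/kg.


Q_lat = m * h_fg / t
Q_lat = 150 * 225 / 5891
Q_lat = 5.73 kW

5.73


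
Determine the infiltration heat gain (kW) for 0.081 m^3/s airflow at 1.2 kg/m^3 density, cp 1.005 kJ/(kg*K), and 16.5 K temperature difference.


Q = V_dot * rho * cp * dT
Q = 0.081 * 1.2 * 1.005 * 16.5
Q = 1.612 kW

1.612


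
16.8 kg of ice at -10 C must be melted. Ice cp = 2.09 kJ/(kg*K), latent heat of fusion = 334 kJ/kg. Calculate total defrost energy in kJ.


Sensible heat = cp * dT = 2.09 * 10 = 20.9 kJ/kg
Total per kg = 20.9 + 334 = 354.9 kJ/kg
Q = m * total = 16.8 * 354.9
Q = 5962.3 kJ

5962.3


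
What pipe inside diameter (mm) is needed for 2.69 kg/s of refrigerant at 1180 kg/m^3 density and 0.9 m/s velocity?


A = m_dot / (rho * v) = 2.69 / (1180 * 0.9) = 0.002532956685 m^2
d = sqrt(4*A/pi) * 1000
d = 56.8 mm

56.8


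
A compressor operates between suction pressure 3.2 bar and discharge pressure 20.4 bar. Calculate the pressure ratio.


PR = P_high / P_low
PR = 20.4 / 3.2
PR = 6.375

6.375


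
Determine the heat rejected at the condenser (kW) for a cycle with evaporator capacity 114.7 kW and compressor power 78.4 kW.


Q_cond = Q_evap + W
Q_cond = 114.7 + 78.4
Q_cond = 193.1 kW

193.1


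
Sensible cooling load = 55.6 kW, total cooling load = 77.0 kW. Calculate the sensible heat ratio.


SHR = Q_sensible / Q_total
SHR = 55.6 / 77.0
SHR = 0.722

0.722


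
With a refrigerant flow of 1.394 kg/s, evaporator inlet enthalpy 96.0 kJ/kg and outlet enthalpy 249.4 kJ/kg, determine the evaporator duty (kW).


dh = 249.4 - 96.0 = 153.4 kJ/kg
Q_evap = m_dot * dh = 1.394 * 153.4
Q_evap = 213.84 kW

213.84


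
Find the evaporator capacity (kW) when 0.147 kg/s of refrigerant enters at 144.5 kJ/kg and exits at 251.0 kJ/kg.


dh = 251.0 - 144.5 = 106.5 kJ/kg
Q_evap = m_dot * dh = 0.147 * 106.5
Q_evap = 15.66 kW

15.66


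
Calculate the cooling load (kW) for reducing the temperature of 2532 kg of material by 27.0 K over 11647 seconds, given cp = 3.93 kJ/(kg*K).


Q = m * cp * dT / t
Q = 2532 * 3.93 * 27.0 / 11647
Q = 23.068 kW

23.068


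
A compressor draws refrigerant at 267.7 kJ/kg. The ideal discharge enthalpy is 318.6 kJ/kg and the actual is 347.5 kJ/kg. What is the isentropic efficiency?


dh_ideal = 318.6 - 267.7 = 50.9 kJ/kg
dh_actual = 347.5 - 267.7 = 79.8 kJ/kg
eta_s = dh_ideal / dh_actual = 50.9 / 79.8
eta_s = 0.6378

0.6378


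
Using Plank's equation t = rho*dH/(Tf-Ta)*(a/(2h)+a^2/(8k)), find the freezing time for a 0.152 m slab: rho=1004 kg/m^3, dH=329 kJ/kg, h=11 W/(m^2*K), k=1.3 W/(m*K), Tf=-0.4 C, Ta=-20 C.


dT = -0.4 - (-20) = 19.6 K
term1 = a/(2h) = 0.152/(2*11) = 0.006909090909
term2 = a^2/(8k) = 0.152^2/(8*1.3) = 0.002221538462
t = rho*dH*1000/dT * (term1 + term2)
t = 1004*329*1000/19.6 * (0.006909090909 + 0.002221538462)
t = 153877 s

153877


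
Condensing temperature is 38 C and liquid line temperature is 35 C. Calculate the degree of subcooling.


Subcooling = T_cond - T_liquid
Subcooling = 38 - 35
Subcooling = 3 K

3


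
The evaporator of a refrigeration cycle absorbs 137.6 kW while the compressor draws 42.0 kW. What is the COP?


COP = Q_evap / W
COP = 137.6 / 42.0
COP = 3.276

3.276


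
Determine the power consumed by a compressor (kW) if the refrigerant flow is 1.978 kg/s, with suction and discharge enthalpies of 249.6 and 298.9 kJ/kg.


dh = 298.9 - 249.6 = 49.3 kJ/kg
W = m_dot * dh = 1.978 * 49.3 = 97.52 kW

97.52


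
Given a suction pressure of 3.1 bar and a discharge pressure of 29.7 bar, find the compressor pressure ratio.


PR = P_high / P_low
PR = 29.7 / 3.1
PR = 9.581

9.581


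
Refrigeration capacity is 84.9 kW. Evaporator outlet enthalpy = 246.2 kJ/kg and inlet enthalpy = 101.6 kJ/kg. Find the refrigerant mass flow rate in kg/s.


dh = 246.2 - 101.6 = 144.6 kJ/kg
m_dot = Q / dh = 84.9 / 144.6 = 0.5871 kg/s

0.5871


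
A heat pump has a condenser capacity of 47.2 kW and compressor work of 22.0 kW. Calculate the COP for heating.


COP_hp = Q_cond / W
COP_hp = 47.2 / 22.0
COP_hp = 2.145

2.145


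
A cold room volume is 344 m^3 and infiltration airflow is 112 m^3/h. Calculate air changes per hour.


ACH = flow / volume
ACH = 112 / 344
ACH = 0.326

0.326


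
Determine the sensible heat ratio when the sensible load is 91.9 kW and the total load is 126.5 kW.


SHR = Q_sensible / Q_total
SHR = 91.9 / 126.5
SHR = 0.726

0.726


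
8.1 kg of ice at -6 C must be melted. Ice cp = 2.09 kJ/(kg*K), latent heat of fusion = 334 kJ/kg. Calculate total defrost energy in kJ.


Sensible heat = cp * dT = 2.09 * 6 = 12.54 kJ/kg
Total per kg = 12.54 + 334 = 346.54 kJ/kg
Q = m * total = 8.1 * 346.54
Q = 2807.0 kJ

2807.0


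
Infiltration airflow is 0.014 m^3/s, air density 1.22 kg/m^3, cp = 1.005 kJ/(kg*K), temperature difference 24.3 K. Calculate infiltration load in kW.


Q = V_dot * rho * cp * dT
Q = 0.014 * 1.22 * 1.005 * 24.3
Q = 0.417 kW

0.417


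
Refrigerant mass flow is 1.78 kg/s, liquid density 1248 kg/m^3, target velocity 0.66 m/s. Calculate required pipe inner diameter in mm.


A = m_dot / (rho * v) = 1.78 / (1248 * 0.66) = 0.002161033411 m^2
d = sqrt(4*A/pi) * 1000
d = 52.5 mm

52.5


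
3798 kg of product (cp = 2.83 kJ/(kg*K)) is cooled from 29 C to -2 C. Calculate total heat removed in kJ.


dT = 29 - (-2) = 31 K
Q = m * cp * dT = 3798 * 2.83 * 31
Q = 333199 kJ

333199


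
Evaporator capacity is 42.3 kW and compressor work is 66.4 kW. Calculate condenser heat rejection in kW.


Q_cond = Q_evap + W
Q_cond = 42.3 + 66.4
Q_cond = 108.7 kW

108.7


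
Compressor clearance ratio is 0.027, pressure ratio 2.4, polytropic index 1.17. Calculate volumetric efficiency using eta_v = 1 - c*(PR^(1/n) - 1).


PR^(1/n) = 2.4^(1/1.17) = 2.11332784
eta_v = 1 - 0.027 * (2.11332784 - 1)
eta_v = 0.9699

0.9699
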